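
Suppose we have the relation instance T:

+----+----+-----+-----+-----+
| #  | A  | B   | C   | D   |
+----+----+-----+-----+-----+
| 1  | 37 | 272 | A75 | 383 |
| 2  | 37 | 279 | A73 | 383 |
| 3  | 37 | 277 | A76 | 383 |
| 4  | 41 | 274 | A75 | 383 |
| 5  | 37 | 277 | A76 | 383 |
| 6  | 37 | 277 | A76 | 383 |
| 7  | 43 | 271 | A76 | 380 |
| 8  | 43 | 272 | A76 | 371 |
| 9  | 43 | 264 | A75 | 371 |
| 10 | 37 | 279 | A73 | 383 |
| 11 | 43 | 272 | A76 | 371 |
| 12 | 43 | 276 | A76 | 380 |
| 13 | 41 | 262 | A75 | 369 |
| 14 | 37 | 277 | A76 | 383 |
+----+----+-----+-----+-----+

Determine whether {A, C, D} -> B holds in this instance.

No

(A=37, C=A75, D=383): row 1 → B = 272 ✓
(A=37, C=A73, D=383): rows 2, 10 → B = 279, 279 ✓
(A=37, C=A76, D=383): rows 3, 5, 6, 14 → B = 277, 277, 277, 277 ✓
(A=41, C=A75, D=383): row 4 → B = 274 ✓
(A=43, C=A76, D=380): rows 7, 12 → B takes values {271, 276} — violation
(A=43, C=A76, D=371): rows 8, 11 → B = 272, 272 ✓
(A=43, C=A75, D=371): row 9 → B = 264 ✓
(A=41, C=A75, D=369): row 13 → B = 262 ✓
Two rows agree on {A, C, D} but differ on B, so {A, C, D} -> B does not hold.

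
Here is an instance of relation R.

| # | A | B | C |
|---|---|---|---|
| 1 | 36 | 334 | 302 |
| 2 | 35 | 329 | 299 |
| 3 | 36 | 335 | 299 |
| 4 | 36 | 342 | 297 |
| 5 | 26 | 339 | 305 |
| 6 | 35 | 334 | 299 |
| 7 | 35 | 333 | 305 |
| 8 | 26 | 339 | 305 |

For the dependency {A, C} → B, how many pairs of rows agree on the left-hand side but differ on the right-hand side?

1

(A=35, C=299): violating pairs (2,6) — 1 pair.
(A=26, C=305): all 2 rows agree on B — 0 pairs.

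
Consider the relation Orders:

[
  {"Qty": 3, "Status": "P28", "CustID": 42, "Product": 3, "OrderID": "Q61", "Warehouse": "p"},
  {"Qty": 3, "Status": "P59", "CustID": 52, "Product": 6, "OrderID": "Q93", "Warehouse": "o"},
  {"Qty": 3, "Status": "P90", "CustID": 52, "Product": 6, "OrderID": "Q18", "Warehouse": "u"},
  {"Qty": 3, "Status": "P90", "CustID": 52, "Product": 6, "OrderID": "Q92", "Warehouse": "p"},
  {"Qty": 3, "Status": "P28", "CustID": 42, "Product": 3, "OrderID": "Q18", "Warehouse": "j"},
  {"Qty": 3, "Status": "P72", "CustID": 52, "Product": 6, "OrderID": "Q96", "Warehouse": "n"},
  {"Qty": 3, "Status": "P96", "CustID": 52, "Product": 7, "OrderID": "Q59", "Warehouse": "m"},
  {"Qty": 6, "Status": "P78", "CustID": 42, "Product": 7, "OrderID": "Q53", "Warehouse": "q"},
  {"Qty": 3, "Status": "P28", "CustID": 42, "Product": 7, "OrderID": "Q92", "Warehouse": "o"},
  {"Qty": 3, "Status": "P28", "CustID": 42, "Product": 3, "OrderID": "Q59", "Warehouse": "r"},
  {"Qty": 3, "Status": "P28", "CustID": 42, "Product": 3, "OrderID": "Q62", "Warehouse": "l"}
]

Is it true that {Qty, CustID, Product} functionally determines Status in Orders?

(Qty=3, CustID=42, Product=3): 4 rows → Status = P28, P28, P28, P28 ✓
(Qty=3, CustID=52, Product=6): 4 rows → Status takes values {P59, P90, P72} — violation
(Qty=3, CustID=52, Product=7): 1 row → Status = P96 ✓
(Qty=6, CustID=42, Product=7): 1 row → Status = P78 ✓
(Qty=3, CustID=42, Product=7): 1 row → Status = P28 ✓
Two rows agree on {Qty, CustID, Product} but differ on Status, so {Qty, CustID, Product} -> Status does not hold.

No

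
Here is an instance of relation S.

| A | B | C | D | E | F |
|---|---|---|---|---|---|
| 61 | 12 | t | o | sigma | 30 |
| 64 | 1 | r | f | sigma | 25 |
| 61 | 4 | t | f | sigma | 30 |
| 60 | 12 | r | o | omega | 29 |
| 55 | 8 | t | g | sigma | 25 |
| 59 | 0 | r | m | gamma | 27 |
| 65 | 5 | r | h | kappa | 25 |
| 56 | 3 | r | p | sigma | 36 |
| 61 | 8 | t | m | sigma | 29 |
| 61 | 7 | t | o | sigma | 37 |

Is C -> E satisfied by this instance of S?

No

C=t: 5 rows → E = sigma, sigma, sigma, sigma, sigma ✓
C=r: 5 rows → E takes values {sigma, omega, gamma, kappa} — violation
Two rows agree on C but differ on E, so C -> E does not hold.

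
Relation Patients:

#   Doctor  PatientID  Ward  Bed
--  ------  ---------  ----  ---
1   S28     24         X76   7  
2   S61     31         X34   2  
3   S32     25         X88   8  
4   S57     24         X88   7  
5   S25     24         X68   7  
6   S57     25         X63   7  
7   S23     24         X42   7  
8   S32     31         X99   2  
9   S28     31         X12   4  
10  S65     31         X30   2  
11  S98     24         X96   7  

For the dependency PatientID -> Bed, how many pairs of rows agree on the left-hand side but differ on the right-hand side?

4

PatientID=24: all 5 rows agree on Bed — 0 pairs.
PatientID=31: violating pairs (2,9), (8,9), (9,10) — 3 pairs.
PatientID=25: violating pairs (3,6) — 1 pair.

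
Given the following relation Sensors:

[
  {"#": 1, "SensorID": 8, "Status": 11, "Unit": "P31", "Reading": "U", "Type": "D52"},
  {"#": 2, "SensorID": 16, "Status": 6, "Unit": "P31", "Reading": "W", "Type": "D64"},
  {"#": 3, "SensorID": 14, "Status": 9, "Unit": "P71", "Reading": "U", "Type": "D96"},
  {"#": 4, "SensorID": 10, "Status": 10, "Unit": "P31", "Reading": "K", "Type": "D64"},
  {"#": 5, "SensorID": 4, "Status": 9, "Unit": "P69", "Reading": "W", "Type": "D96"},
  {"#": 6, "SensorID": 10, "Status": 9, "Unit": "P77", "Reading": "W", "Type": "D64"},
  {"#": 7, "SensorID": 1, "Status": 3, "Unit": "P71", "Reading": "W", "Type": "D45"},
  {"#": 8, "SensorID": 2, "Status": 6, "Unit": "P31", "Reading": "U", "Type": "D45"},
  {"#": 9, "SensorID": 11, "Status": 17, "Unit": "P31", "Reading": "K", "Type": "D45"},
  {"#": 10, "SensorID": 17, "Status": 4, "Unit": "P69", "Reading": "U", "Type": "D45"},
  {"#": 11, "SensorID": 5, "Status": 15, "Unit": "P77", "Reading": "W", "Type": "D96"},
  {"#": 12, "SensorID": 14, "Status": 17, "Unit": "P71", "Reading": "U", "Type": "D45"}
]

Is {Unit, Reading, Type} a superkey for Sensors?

Yes

All 12 rows have distinct {Unit, Reading, Type} values, so {Unit, Reading, Type} → (all attributes) holds and {Unit, Reading, Type} is a superkey.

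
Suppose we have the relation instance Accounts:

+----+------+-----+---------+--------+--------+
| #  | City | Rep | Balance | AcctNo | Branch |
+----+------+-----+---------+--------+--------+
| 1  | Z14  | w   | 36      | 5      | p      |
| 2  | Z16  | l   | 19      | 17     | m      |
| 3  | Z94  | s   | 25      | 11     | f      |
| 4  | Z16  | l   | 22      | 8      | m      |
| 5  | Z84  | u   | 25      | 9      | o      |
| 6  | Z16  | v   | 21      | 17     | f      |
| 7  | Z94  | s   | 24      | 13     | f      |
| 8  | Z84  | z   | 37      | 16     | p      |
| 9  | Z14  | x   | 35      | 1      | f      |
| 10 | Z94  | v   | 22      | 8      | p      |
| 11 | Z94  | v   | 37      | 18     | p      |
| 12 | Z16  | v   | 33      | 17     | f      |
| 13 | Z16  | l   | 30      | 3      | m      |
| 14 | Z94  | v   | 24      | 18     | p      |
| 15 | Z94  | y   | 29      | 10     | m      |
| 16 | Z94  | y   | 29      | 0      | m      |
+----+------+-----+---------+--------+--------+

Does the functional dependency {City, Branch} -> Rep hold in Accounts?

Yes

(City=Z14, Branch=p): row 1 → Rep = w ✓
(City=Z16, Branch=m): rows 2, 4, 13 → Rep = l, l, l ✓
(City=Z94, Branch=f): rows 3, 7 → Rep = s, s ✓
(City=Z84, Branch=o): row 5 → Rep = u ✓
(City=Z16, Branch=f): rows 6, 12 → Rep = v, v ✓
(City=Z84, Branch=p): row 8 → Rep = z ✓
(City=Z14, Branch=f): row 9 → Rep = x ✓
(City=Z94, Branch=p): rows 10, 11, 14 → Rep = v, v, v ✓
(City=Z94, Branch=m): rows 15, 16 → Rep = y, y ✓
Every {City, Branch} value is associated with a single Rep value, so {City, Branch} -> Rep holds.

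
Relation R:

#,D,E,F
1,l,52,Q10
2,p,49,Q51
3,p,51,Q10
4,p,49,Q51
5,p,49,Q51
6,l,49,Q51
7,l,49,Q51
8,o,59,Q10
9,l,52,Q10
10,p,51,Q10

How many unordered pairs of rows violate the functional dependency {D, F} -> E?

(D=l, F=Q10): all 2 rows agree on E — 0 pairs.
(D=p, F=Q51): all 3 rows agree on E — 0 pairs.
(D=p, F=Q10): all 2 rows agree on E — 0 pairs.
(D=l, F=Q51): all 2 rows agree on E — 0 pairs.

0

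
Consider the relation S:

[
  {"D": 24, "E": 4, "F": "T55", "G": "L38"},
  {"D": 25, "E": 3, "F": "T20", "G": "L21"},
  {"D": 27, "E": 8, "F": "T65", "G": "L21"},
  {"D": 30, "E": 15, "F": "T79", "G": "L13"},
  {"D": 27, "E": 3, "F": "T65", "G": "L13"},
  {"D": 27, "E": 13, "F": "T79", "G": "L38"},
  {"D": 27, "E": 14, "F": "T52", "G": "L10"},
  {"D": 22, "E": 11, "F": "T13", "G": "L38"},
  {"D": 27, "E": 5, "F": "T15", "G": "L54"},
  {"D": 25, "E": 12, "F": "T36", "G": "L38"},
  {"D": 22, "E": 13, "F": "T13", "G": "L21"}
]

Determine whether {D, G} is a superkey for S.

All 11 rows have distinct {D, G} values, so {D, G} → (all attributes) holds and {D, G} is a superkey.

Yes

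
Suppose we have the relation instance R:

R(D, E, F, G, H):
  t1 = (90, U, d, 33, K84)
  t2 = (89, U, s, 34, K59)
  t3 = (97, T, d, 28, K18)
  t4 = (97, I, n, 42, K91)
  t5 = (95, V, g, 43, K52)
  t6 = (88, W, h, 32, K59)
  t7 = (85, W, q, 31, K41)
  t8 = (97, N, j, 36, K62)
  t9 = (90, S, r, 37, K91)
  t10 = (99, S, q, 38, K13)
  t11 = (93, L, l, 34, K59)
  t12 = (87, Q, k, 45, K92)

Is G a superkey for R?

No

Rows 2 and 11 have the same G value G=34 but are distinct tuples, so G does not determine every attribute — not a superkey.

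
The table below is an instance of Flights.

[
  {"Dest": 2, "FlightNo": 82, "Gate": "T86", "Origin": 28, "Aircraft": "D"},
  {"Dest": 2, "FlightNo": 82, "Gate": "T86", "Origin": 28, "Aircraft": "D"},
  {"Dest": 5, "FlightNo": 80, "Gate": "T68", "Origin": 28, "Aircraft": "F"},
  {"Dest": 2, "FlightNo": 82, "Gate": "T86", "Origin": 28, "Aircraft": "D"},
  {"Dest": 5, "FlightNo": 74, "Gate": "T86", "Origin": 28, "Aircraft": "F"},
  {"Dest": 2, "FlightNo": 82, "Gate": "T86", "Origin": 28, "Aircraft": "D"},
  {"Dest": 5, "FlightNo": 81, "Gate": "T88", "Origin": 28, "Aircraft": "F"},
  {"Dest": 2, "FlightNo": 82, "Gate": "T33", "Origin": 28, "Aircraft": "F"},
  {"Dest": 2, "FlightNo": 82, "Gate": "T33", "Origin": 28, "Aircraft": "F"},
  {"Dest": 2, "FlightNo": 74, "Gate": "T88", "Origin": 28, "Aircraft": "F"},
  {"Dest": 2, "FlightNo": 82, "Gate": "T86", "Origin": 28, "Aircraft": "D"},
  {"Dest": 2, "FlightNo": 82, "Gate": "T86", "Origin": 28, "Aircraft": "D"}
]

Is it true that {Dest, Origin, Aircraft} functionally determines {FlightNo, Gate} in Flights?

No

(Dest=2, Origin=28, Aircraft=D): 6 rows → {FlightNo,Gate} = (82, T86), (82, T86), (82, T86), (82, T86), (82, T86), (82, T86) ✓
(Dest=5, Origin=28, Aircraft=F): 3 rows → {FlightNo,Gate} takes values {(80, T68), (74, T86), (81, T88)} — violation
(Dest=2, Origin=28, Aircraft=F): 3 rows → {FlightNo,Gate} takes values {(82, T33), (74, T88)} — violation
Two rows agree on {Dest, Origin, Aircraft} but differ on {FlightNo, Gate}, so {Dest, Origin, Aircraft} -> {FlightNo, Gate} does not hold.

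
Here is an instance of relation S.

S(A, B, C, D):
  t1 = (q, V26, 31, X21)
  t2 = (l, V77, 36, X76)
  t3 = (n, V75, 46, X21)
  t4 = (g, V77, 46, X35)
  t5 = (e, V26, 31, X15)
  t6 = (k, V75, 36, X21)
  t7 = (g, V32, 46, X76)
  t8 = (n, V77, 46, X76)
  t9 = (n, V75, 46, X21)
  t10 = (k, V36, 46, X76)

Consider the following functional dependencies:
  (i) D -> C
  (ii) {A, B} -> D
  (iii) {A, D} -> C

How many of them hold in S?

2

(i) D -> C: D=X21: rows 1, 3, 6, 9 → C takes values {31, 46, 36} — violation; D=X76: rows 2, 7, 8, 10 → C takes values {36, 46} — violation — fails.
(ii) {A, B} -> D: every LHS value maps to a single RHS value — holds.
(iii) {A, D} -> C: every LHS value maps to a single RHS value — holds.
2 of the 3 dependencies hold.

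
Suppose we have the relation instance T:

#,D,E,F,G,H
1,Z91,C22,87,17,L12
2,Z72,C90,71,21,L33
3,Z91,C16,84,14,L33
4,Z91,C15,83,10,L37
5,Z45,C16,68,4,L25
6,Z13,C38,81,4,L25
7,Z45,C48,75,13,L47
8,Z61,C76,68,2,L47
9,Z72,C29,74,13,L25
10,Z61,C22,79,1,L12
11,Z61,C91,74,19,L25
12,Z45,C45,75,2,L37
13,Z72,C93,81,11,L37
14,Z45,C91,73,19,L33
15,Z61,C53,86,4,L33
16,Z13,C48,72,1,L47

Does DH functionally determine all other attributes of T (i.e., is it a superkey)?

All 16 rows have distinct DH values, so DH → (all attributes) holds and DH is a superkey.

Yes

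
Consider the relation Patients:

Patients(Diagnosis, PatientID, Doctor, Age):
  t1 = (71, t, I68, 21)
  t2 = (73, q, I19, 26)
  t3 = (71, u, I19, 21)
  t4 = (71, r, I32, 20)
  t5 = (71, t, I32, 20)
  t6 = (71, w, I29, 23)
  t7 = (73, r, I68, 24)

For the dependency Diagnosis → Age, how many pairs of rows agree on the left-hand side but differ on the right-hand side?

9

Diagnosis=71: violating pairs (1,4), (1,5), (1,6), (3,4), (3,5), (3,6), (4,6), (5,6) — 8 pairs.
Diagnosis=73: violating pairs (2,7) — 1 pair.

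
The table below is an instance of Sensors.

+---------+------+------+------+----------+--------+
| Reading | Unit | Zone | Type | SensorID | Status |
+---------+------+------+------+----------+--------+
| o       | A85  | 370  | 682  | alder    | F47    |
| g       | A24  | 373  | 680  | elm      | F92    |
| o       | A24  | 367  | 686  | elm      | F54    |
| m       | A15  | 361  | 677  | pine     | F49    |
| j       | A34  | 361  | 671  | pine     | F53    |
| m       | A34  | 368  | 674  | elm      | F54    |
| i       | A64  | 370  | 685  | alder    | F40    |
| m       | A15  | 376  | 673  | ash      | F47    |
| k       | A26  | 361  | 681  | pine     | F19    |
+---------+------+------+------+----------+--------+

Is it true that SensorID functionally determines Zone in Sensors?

SensorID=alder: 2 rows → Zone = 370, 370 ✓
SensorID=elm: 3 rows → Zone takes values {373, 367, 368} — violation
SensorID=pine: 3 rows → Zone = 361, 361, 361 ✓
SensorID=ash: 1 row → Zone = 376 ✓
Two rows agree on SensorID but differ on Zone, so SensorID → Zone does not hold.

No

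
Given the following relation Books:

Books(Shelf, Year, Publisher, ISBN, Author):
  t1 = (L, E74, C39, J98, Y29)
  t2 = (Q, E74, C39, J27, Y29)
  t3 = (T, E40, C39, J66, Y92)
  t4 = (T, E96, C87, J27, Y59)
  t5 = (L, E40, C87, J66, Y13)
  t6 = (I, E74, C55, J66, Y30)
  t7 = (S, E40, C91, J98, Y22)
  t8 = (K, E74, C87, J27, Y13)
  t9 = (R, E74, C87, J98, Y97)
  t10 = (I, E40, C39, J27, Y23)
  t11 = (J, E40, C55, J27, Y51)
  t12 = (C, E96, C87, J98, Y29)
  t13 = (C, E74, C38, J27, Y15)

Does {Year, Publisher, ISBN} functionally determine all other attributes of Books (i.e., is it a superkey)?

All 13 rows have distinct {Year, Publisher, ISBN} values, so {Year, Publisher, ISBN} → (all attributes) holds and {Year, Publisher, ISBN} is a superkey.

Yes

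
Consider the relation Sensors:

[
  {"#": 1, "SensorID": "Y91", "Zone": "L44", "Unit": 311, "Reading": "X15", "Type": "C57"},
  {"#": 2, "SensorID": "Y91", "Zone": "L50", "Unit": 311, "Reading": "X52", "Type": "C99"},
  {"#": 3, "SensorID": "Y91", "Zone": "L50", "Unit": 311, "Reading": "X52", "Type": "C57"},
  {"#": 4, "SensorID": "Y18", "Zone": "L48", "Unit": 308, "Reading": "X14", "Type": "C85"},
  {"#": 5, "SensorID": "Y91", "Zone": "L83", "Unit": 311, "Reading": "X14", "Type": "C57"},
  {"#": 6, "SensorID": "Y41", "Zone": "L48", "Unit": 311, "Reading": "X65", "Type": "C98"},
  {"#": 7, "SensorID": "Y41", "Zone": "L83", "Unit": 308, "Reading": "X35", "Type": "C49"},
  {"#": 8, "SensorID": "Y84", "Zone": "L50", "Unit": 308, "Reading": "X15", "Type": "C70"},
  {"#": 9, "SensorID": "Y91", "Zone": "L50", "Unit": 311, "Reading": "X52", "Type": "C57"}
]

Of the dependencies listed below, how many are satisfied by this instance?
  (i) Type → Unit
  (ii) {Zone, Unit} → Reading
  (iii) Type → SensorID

3

(i) Type → Unit: every LHS value maps to a single RHS value — holds.
(ii) {Zone, Unit} → Reading: every LHS value maps to a single RHS value — holds.
(iii) Type → SensorID: every LHS value maps to a single RHS value — holds.
3 of the 3 dependencies hold.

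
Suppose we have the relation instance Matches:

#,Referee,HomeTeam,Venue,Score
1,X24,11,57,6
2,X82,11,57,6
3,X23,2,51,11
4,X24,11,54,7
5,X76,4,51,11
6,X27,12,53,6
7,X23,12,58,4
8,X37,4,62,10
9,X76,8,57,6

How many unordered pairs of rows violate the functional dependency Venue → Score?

Venue=57: all 3 rows agree on Score — 0 pairs.
Venue=51: all 2 rows agree on Score — 0 pairs.

0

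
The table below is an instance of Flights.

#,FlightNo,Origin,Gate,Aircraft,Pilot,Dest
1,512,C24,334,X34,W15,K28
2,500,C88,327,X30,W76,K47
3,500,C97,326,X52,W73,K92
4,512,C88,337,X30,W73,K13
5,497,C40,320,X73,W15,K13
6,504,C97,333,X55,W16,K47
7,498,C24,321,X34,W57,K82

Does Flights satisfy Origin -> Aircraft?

Origin=C24: rows 1, 7 → Aircraft = X34, X34 ✓
Origin=C88: rows 2, 4 → Aircraft = X30, X30 ✓
Origin=C97: rows 3, 6 → Aircraft takes values {X52, X55} — violation
Origin=C40: row 5 → Aircraft = X73 ✓
Two rows agree on Origin but differ on Aircraft, so Origin -> Aircraft does not hold.

No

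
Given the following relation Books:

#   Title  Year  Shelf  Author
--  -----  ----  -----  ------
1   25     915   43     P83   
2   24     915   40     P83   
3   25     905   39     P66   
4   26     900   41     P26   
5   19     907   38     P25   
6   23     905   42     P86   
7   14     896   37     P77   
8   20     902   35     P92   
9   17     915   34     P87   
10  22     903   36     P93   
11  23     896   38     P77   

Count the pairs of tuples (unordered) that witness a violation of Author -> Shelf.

2

Author=P83: violating pairs (1,2) — 1 pair.
Author=P77: violating pairs (7,11) — 1 pair.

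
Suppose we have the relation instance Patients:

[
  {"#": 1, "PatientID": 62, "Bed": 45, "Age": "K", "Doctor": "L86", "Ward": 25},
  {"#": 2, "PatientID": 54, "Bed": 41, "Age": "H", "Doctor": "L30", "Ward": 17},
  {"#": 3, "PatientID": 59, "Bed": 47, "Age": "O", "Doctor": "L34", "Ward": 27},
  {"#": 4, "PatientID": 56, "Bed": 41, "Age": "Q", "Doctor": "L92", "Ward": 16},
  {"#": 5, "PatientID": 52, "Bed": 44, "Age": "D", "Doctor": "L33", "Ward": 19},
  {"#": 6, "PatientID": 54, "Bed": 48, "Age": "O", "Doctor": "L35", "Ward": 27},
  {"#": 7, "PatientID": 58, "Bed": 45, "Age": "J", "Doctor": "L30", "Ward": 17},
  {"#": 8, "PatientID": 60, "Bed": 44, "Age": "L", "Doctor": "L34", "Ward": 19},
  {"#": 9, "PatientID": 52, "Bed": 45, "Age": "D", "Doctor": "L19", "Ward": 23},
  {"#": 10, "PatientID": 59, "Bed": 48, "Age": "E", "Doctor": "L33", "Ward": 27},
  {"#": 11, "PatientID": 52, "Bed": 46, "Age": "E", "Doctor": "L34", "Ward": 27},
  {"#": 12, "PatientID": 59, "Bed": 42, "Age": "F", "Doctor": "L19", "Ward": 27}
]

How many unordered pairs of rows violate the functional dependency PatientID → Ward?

PatientID=54: violating pairs (2,6) — 1 pair.
PatientID=59: all 3 rows agree on Ward — 0 pairs.
PatientID=52: violating pairs (5,9), (5,11), (9,11) — 3 pairs.

4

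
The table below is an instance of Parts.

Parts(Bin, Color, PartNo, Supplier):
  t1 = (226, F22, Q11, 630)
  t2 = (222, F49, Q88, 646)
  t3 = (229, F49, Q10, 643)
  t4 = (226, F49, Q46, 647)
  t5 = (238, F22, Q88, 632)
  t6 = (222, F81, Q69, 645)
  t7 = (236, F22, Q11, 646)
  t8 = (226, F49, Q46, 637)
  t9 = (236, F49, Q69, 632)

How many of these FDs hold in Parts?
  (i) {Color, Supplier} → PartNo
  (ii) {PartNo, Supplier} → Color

(i) {Color, Supplier} → PartNo: every LHS value maps to a single RHS value — holds.
(ii) {PartNo, Supplier} → Color: every LHS value maps to a single RHS value — holds.
2 of the 2 dependencies hold.

2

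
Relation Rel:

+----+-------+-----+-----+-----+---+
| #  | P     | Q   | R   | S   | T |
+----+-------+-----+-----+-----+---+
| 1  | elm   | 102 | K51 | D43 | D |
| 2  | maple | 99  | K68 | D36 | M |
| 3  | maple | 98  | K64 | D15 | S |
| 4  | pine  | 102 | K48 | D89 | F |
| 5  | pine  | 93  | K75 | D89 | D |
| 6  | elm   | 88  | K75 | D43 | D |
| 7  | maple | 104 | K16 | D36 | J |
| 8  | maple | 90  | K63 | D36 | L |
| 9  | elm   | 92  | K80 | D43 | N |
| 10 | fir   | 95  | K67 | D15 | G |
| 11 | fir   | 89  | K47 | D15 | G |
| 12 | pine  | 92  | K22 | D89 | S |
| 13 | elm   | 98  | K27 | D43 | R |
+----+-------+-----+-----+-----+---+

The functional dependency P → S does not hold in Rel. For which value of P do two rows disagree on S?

maple

P=elm: rows 1, 6, 9, 13 → S = D43, D43, D43, D43 ✓
P=maple: rows 2, 3, 7, 8 → S takes values {D36, D15} — violation
P=pine: rows 4, 5, 12 → S = D89, D89, D89 ✓
P=fir: rows 10, 11 → S = D15, D15 ✓
The only P value with inconsistent S is P=maple.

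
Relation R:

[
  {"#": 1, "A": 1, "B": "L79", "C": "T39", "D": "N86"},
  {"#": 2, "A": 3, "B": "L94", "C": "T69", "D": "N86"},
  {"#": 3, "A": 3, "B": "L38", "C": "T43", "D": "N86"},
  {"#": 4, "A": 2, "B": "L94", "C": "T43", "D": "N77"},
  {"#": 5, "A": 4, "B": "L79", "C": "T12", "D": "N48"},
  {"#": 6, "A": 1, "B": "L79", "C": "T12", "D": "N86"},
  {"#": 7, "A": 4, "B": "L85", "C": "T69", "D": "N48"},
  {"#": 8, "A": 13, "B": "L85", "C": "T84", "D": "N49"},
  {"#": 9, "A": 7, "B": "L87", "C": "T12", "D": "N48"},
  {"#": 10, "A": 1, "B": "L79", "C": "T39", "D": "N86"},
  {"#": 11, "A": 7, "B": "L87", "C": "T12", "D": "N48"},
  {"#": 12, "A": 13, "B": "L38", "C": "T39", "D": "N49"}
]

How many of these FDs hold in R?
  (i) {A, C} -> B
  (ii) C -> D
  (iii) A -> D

(i) {A, C} -> B: every LHS value maps to a single RHS value — holds.
(ii) C -> D: C=T39: rows 1, 10, 12 → D takes values {N86, N49} — violation; C=T69: rows 2, 7 → D takes values {N86, N48} — violation; C=T43: rows 3, 4 → D takes values {N86, N77} — violation; C=T12: rows 5, 6, 9, 11 → D takes values {N48, N86} — violation — fails.
(iii) A -> D: every LHS value maps to a single RHS value — holds.
2 of the 3 dependencies hold.

2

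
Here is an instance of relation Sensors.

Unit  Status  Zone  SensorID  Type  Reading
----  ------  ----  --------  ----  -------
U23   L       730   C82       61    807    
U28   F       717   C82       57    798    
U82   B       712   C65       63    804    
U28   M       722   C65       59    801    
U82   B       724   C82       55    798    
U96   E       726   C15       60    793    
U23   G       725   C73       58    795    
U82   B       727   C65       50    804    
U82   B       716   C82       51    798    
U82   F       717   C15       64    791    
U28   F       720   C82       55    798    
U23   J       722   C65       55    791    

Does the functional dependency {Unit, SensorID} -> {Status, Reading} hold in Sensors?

(Unit=U23, SensorID=C82): 1 row → {Status,Reading} = (L, 807) ✓
(Unit=U28, SensorID=C82): 2 rows → {Status,Reading} = (F, 798), (F, 798) ✓
(Unit=U82, SensorID=C65): 2 rows → {Status,Reading} = (B, 804), (B, 804) ✓
(Unit=U28, SensorID=C65): 1 row → {Status,Reading} = (M, 801) ✓
(Unit=U82, SensorID=C82): 2 rows → {Status,Reading} = (B, 798), (B, 798) ✓
(Unit=U96, SensorID=C15): 1 row → {Status,Reading} = (E, 793) ✓
(Unit=U23, SensorID=C73): 1 row → {Status,Reading} = (G, 795) ✓
(Unit=U82, SensorID=C15): 1 row → {Status,Reading} = (F, 791) ✓
(Unit=U23, SensorID=C65): 1 row → {Status,Reading} = (J, 791) ✓
Every {Unit, SensorID} value is associated with a single {Status, Reading} value, so {Unit, SensorID} -> {Status, Reading} holds.

Yes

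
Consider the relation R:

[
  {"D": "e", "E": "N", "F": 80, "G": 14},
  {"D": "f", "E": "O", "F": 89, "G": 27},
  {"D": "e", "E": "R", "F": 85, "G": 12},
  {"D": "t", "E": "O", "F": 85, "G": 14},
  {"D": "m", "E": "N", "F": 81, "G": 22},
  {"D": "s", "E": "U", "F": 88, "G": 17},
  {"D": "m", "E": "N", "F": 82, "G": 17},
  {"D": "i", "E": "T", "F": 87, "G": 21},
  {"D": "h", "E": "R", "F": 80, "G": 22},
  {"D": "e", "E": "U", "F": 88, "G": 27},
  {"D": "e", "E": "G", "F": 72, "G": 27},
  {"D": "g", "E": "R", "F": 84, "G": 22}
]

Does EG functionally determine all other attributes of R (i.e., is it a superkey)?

No

Two distinct rows share (E=R, G=22), so EG does not determine every attribute — not a superkey.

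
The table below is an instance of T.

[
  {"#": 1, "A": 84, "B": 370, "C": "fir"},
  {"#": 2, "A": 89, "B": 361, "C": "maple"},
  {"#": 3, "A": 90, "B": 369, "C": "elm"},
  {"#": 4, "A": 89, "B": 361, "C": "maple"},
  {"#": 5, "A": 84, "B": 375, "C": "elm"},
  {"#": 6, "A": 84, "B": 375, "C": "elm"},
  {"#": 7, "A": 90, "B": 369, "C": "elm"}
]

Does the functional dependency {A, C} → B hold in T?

Yes

(A=84, C=fir): row 1 → B = 370 ✓
(A=89, C=maple): rows 2, 4 → B = 361, 361 ✓
(A=90, C=elm): rows 3, 7 → B = 369, 369 ✓
(A=84, C=elm): rows 5, 6 → B = 375, 375 ✓
Every {A, C} value is associated with a single B value, so {A, C} → B holds.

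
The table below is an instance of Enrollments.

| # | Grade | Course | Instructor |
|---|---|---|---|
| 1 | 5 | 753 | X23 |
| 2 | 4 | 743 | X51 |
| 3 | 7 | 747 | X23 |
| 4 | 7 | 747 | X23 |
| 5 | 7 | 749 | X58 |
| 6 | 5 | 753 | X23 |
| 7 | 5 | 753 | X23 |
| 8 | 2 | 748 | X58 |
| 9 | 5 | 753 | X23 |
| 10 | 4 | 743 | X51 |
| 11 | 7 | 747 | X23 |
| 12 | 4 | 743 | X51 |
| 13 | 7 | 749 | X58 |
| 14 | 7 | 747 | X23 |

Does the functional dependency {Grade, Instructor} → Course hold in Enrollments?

Yes

(Grade=5, Instructor=X23): rows 1, 6, 7, 9 → Course = 753, 753, 753, 753 ✓
(Grade=4, Instructor=X51): rows 2, 10, 12 → Course = 743, 743, 743 ✓
(Grade=7, Instructor=X23): rows 3, 4, 11, 14 → Course = 747, 747, 747, 747 ✓
(Grade=7, Instructor=X58): rows 5, 13 → Course = 749, 749 ✓
(Grade=2, Instructor=X58): row 8 → Course = 748 ✓
Every {Grade, Instructor} value is associated with a single Course value, so {Grade, Instructor} → Course holds.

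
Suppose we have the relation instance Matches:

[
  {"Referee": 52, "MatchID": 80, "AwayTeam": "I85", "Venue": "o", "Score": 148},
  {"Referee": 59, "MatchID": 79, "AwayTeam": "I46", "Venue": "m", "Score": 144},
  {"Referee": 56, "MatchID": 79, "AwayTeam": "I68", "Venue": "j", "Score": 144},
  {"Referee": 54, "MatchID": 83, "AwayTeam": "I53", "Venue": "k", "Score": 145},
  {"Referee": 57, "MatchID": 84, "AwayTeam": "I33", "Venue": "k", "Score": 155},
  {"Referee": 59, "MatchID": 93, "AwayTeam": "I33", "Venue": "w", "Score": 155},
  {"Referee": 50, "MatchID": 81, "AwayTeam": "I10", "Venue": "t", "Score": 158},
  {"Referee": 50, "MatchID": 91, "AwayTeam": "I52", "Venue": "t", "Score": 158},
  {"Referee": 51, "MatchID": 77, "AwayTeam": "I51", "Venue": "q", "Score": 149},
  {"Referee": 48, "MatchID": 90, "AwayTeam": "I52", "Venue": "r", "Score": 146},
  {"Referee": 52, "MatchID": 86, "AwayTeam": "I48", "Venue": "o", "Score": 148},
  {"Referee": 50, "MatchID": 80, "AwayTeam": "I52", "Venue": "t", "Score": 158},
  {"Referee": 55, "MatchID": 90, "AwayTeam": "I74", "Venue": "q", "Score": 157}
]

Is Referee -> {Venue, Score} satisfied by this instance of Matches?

Referee=52: 2 rows → {Venue,Score} = (o, 148), (o, 148) ✓
Referee=59: 2 rows → {Venue,Score} takes values {(m, 144), (w, 155)} — violation
Referee=56: 1 row → {Venue,Score} = (j, 144) ✓
Referee=54: 1 row → {Venue,Score} = (k, 145) ✓
Referee=57: 1 row → {Venue,Score} = (k, 155) ✓
Referee=50: 3 rows → {Venue,Score} = (t, 158), (t, 158), (t, 158) ✓
Referee=51: 1 row → {Venue,Score} = (q, 149) ✓
Referee=48: 1 row → {Venue,Score} = (r, 146) ✓
Referee=55: 1 row → {Venue,Score} = (q, 157) ✓
Two rows agree on Referee but differ on {Venue, Score}, so Referee -> {Venue, Score} does not hold.

No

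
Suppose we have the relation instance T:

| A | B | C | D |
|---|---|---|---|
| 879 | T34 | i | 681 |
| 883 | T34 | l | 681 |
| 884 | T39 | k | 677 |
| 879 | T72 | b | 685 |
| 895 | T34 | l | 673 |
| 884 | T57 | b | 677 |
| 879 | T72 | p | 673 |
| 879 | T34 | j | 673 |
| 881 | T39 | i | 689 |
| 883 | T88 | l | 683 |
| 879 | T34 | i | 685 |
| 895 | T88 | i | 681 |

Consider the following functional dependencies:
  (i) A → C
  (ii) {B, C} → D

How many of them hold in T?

(i) A → C: A=879: 5 rows → C takes values {i, b, p, j} — violation; A=884: 2 rows → C takes values {k, b} — violation; A=895: 2 rows → C takes values {l, i} — violation — fails.
(ii) {B, C} → D: (B=T34, C=i): 2 rows → D takes values {681, 685} — violation; (B=T34, C=l): 2 rows → D takes values {681, 673} — violation — fails.
None of the 2 dependencies hold.

0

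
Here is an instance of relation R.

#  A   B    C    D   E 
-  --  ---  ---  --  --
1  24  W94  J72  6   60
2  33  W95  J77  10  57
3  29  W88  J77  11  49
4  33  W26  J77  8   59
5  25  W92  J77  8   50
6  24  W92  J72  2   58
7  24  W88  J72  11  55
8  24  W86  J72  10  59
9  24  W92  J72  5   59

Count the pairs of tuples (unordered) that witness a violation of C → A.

C=J72: all 5 rows agree on A — 0 pairs.
C=J77: violating pairs (2,3), (2,5), (3,4), (3,5), (4,5) — 5 pairs.

5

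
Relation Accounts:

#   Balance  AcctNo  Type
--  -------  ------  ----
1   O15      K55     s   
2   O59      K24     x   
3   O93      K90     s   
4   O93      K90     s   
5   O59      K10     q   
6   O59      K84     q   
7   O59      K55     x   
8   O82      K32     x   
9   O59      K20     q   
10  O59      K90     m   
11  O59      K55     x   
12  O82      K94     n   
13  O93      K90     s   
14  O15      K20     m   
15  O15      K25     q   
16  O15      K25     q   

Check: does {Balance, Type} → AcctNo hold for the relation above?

No

(Balance=O15, Type=s): row 1 → AcctNo = K55 ✓
(Balance=O59, Type=x): rows 2, 7, 11 → AcctNo takes values {K24, K55} — violation
(Balance=O93, Type=s): rows 3, 4, 13 → AcctNo = K90, K90, K90 ✓
(Balance=O59, Type=q): rows 5, 6, 9 → AcctNo takes values {K10, K84, K20} — violation
(Balance=O82, Type=x): row 8 → AcctNo = K32 ✓
(Balance=O59, Type=m): row 10 → AcctNo = K90 ✓
(Balance=O82, Type=n): row 12 → AcctNo = K94 ✓
(Balance=O15, Type=m): row 14 → AcctNo = K20 ✓
(Balance=O15, Type=q): rows 15, 16 → AcctNo = K25, K25 ✓
Two rows agree on {Balance, Type} but differ on AcctNo, so {Balance, Type} → AcctNo does not hold.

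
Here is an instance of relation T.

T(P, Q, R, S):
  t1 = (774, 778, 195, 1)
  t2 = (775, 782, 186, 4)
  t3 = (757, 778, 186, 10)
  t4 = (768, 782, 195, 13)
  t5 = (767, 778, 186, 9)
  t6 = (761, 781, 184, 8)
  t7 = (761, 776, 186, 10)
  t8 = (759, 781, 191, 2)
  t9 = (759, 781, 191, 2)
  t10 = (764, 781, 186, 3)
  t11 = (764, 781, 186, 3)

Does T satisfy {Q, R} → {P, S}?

(Q=778, R=195): row 1 → {P,S} = (774, 1) ✓
(Q=782, R=186): row 2 → {P,S} = (775, 4) ✓
(Q=778, R=186): rows 3, 5 → {P,S} takes values {(757, 10), (767, 9)} — violation
(Q=782, R=195): row 4 → {P,S} = (768, 13) ✓
(Q=781, R=184): row 6 → {P,S} = (761, 8) ✓
(Q=776, R=186): row 7 → {P,S} = (761, 10) ✓
(Q=781, R=191): rows 8, 9 → {P,S} = (759, 2), (759, 2) ✓
(Q=781, R=186): rows 10, 11 → {P,S} = (764, 3), (764, 3) ✓
Two rows agree on {Q, R} but differ on {P, S}, so {Q, R} → {P, S} does not hold.

No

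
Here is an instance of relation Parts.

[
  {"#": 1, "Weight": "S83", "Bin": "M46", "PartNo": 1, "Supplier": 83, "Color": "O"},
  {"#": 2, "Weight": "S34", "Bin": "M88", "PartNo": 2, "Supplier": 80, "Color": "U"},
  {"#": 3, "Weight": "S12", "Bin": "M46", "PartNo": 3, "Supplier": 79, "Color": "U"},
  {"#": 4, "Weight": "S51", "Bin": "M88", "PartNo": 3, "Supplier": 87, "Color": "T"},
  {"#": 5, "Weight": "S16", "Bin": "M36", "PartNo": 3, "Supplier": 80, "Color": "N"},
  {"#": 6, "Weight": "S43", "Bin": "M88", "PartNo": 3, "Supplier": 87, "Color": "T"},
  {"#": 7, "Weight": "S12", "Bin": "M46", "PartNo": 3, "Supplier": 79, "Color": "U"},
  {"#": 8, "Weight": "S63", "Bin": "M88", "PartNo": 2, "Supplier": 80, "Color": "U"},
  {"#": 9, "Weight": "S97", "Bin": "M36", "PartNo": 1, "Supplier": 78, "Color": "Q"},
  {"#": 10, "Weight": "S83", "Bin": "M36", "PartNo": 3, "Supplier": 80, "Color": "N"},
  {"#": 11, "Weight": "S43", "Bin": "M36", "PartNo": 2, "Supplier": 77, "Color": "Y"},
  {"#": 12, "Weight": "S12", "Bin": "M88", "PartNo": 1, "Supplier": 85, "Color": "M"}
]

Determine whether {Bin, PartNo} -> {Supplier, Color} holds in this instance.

(Bin=M46, PartNo=1): row 1 → {Supplier,Color} = (83, O) ✓
(Bin=M88, PartNo=2): rows 2, 8 → {Supplier,Color} = (80, U), (80, U) ✓
(Bin=M46, PartNo=3): rows 3, 7 → {Supplier,Color} = (79, U), (79, U) ✓
(Bin=M88, PartNo=3): rows 4, 6 → {Supplier,Color} = (87, T), (87, T) ✓
(Bin=M36, PartNo=3): rows 5, 10 → {Supplier,Color} = (80, N), (80, N) ✓
(Bin=M36, PartNo=1): row 9 → {Supplier,Color} = (78, Q) ✓
(Bin=M36, PartNo=2): row 11 → {Supplier,Color} = (77, Y) ✓
(Bin=M88, PartNo=1): row 12 → {Supplier,Color} = (85, M) ✓
Every {Bin, PartNo} value is associated with a single {Supplier, Color} value, so {Bin, PartNo} -> {Supplier, Color} holds.

Yes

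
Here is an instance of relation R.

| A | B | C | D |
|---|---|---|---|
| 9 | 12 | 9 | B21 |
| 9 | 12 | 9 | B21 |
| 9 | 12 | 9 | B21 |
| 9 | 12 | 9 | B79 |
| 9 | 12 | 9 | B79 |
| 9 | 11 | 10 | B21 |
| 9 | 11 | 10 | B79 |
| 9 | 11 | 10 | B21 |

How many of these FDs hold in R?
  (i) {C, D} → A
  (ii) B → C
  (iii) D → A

3

(i) {C, D} → A: every LHS value maps to a single RHS value — holds.
(ii) B → C: every LHS value maps to a single RHS value — holds.
(iii) D → A: every LHS value maps to a single RHS value — holds.
3 of the 3 dependencies hold.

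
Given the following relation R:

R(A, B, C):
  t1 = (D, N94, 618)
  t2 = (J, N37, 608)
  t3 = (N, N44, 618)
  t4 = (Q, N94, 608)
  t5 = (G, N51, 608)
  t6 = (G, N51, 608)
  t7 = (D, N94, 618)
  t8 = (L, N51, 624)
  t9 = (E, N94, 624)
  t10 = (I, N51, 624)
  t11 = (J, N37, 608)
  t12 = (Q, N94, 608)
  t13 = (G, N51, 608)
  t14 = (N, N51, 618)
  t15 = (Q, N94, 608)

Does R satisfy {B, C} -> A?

(B=N94, C=618): rows 1, 7 → A = D, D ✓
(B=N37, C=608): rows 2, 11 → A = J, J ✓
(B=N44, C=618): row 3 → A = N ✓
(B=N94, C=608): rows 4, 12, 15 → A = Q, Q, Q ✓
(B=N51, C=608): rows 5, 6, 13 → A = G, G, G ✓
(B=N51, C=624): rows 8, 10 → A takes values {L, I} — violation
(B=N94, C=624): row 9 → A = E ✓
(B=N51, C=618): row 14 → A = N ✓
Two rows agree on {B, C} but differ on A, so {B, C} -> A does not hold.

No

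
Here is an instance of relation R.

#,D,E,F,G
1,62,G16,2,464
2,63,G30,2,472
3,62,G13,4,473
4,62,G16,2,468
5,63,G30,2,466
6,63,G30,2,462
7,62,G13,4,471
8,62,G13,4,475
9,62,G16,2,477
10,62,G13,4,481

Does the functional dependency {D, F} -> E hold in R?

Yes

(D=62, F=2): rows 1, 4, 9 → E = G16, G16, G16 ✓
(D=63, F=2): rows 2, 5, 6 → E = G30, G30, G30 ✓
(D=62, F=4): rows 3, 7, 8, 10 → E = G13, G13, G13, G13 ✓
Every {D, F} value is associated with a single E value, so {D, F} -> E holds.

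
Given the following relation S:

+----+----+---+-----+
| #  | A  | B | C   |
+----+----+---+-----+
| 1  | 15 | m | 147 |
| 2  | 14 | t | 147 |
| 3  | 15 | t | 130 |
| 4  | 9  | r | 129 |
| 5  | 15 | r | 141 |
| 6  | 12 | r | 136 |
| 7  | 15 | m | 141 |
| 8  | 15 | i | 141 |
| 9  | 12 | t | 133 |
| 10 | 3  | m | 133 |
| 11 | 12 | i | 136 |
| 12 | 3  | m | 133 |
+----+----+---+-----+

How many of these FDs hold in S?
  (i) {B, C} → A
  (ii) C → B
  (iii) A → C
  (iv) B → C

(i) {B, C} → A: every LHS value maps to a single RHS value — holds.
(ii) C → B: C=147: rows 1, 2 → B takes values {m, t} — violation; C=141: rows 5, 7, 8 → B takes values {r, m, i} — violation; C=136: rows 6, 11 → B takes values {r, i} — violation; C=133: rows 9, 10, 12 → B takes values {t, m} — violation — fails.
(iii) A → C: A=15: rows 1, 3, 5, 7, 8 → C takes values {147, 130, 141} — violation; A=12: rows 6, 9, 11 → C takes values {136, 133} — violation — fails.
(iv) B → C: B=m: rows 1, 7, 10, 12 → C takes values {147, 141, 133} — violation; B=t: rows 2, 3, 9 → C takes values {147, 130, 133} — violation; B=r: rows 4, 5, 6 → C takes values {129, 141, 136} — violation; B=i: rows 8, 11 → C takes values {141, 136} — violation — fails.
1 of the 4 dependencies holds.

1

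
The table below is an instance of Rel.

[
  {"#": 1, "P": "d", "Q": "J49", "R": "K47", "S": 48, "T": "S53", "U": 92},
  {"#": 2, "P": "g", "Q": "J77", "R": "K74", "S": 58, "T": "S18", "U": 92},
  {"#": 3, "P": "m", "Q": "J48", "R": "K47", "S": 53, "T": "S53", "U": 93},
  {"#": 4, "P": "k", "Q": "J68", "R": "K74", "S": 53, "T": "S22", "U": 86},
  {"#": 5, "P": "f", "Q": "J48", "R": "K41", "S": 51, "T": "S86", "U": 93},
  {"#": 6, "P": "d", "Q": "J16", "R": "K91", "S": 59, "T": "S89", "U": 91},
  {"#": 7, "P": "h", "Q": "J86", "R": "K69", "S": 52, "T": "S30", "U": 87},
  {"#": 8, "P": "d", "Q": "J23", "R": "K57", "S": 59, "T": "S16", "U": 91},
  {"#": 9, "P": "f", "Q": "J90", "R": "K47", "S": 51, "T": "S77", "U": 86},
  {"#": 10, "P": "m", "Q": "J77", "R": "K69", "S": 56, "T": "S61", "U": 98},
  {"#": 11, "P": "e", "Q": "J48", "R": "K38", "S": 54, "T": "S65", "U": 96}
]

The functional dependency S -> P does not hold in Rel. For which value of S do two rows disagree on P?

53

S=48: row 1 → P = d ✓
S=58: row 2 → P = g ✓
S=53: rows 3, 4 → P takes values {m, k} — violation
S=51: rows 5, 9 → P = f, f ✓
S=59: rows 6, 8 → P = d, d ✓
S=52: row 7 → P = h ✓
S=56: row 10 → P = m ✓
S=54: row 11 → P = e ✓
The only S value with inconsistent P is S=53.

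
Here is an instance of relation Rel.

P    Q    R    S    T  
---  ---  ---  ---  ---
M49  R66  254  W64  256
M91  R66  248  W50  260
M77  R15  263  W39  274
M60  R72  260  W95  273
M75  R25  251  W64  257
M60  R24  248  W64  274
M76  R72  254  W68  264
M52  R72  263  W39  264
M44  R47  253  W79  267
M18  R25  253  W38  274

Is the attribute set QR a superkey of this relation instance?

All 10 rows have distinct QR values, so QR → (all attributes) holds and QR is a superkey.

Yes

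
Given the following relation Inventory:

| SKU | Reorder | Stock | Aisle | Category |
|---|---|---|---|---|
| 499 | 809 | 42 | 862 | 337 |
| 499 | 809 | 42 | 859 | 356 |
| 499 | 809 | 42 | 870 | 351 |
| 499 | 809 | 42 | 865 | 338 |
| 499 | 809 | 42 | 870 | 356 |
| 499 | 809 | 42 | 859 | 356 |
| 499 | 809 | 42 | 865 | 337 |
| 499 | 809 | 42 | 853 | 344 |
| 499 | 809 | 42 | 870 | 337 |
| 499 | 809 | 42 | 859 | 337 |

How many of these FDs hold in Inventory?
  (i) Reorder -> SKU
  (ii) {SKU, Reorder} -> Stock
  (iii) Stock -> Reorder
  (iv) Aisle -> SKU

(i) Reorder -> SKU: every LHS value maps to a single RHS value — holds.
(ii) {SKU, Reorder} -> Stock: every LHS value maps to a single RHS value — holds.
(iii) Stock -> Reorder: every LHS value maps to a single RHS value — holds.
(iv) Aisle -> SKU: every LHS value maps to a single RHS value — holds.
4 of the 4 dependencies hold.

4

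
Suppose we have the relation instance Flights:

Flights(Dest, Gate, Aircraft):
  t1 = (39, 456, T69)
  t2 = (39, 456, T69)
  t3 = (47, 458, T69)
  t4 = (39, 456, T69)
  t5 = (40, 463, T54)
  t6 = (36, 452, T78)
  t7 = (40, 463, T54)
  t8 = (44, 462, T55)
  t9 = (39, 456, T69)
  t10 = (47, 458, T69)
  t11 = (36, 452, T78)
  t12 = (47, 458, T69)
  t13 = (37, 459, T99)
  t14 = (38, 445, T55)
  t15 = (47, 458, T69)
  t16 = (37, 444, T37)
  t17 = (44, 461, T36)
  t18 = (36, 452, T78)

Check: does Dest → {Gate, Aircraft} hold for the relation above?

No

Dest=39: rows 1, 2, 4, 9 → {Gate,Aircraft} = (456, T69), (456, T69), (456, T69), (456, T69) ✓
Dest=47: rows 3, 10, 12, 15 → {Gate,Aircraft} = (458, T69), (458, T69), (458, T69), (458, T69) ✓
Dest=40: rows 5, 7 → {Gate,Aircraft} = (463, T54), (463, T54) ✓
Dest=36: rows 6, 11, 18 → {Gate,Aircraft} = (452, T78), (452, T78), (452, T78) ✓
Dest=44: rows 8, 17 → {Gate,Aircraft} takes values {(462, T55), (461, T36)} — violation
Dest=37: rows 13, 16 → {Gate,Aircraft} takes values {(459, T99), (444, T37)} — violation
Dest=38: row 14 → {Gate,Aircraft} = (445, T55) ✓
Two rows agree on Dest but differ on {Gate, Aircraft}, so Dest → {Gate, Aircraft} does not hold.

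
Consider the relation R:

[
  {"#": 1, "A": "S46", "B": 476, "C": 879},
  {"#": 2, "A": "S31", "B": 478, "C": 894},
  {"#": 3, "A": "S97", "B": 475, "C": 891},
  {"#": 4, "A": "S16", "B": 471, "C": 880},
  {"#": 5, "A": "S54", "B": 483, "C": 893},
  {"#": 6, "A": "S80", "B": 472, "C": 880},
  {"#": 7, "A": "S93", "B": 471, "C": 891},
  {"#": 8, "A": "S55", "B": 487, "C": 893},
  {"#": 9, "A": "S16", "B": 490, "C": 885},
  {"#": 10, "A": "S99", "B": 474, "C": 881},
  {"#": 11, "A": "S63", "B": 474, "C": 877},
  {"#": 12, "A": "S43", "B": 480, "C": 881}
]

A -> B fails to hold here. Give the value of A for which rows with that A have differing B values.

S16

A=S46: row 1 → B = 476 ✓
A=S31: row 2 → B = 478 ✓
A=S97: row 3 → B = 475 ✓
A=S16: rows 4, 9 → B takes values {471, 490} — violation
A=S54: row 5 → B = 483 ✓
A=S80: row 6 → B = 472 ✓
A=S93: row 7 → B = 471 ✓
A=S55: row 8 → B = 487 ✓
A=S99: row 10 → B = 474 ✓
A=S63: row 11 → B = 474 ✓
A=S43: row 12 → B = 480 ✓
The only A value with inconsistent B is A=S16.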